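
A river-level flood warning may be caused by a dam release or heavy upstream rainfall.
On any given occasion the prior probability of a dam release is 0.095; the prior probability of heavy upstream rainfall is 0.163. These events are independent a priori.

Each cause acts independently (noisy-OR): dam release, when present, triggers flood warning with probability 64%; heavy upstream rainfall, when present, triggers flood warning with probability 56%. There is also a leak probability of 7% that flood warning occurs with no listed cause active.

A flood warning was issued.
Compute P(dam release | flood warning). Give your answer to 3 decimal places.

Under noisy-OR, P(flood warning | causes) = 1 − (1−0.07)·∏(1−qᵢ) over the active causes.
P(flood warning) = 0.07*0.905*0.837 + 0.5908*0.905*0.163 + 0.6652*0.095*0.837 + 0.852688*0.095*0.163 = 0.053024 + 0.087152 + 0.052893 + 0.013204 = 0.206273
Restricting to configurations with dam release present: 0.052893 + 0.013204 = 0.066097.
So P(dam release | flood warning) = 0.066097/0.206273 ≈ 0.320.

P(dam release | flood warning) ≈ 0.320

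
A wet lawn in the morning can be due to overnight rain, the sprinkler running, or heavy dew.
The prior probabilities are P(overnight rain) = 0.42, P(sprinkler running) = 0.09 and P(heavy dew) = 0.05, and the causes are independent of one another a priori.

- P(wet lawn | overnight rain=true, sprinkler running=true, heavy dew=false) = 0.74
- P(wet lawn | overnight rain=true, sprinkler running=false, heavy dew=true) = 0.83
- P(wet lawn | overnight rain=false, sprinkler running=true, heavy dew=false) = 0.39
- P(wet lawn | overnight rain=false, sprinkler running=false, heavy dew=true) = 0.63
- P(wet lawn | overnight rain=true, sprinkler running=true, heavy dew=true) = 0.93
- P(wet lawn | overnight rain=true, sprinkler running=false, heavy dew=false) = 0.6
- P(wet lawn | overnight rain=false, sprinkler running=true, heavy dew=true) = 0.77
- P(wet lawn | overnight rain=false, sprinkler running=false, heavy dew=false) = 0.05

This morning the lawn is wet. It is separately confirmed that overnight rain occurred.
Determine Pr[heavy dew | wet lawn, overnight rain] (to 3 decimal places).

Pr[heavy dew | wet lawn, overnight rain] ≈ 0.067

Enumerate the 4 (sprinkler running, heavy dew) configurations and weight by the priors:
  P(wet lawn | overnight rain) = 0.6*0.91*0.95 + 0.83*0.91*0.05 + 0.74*0.09*0.95 + 0.93*0.09*0.05
        = 0.518700 + 0.037765 + 0.063270 + 0.004185 = 0.623920
Configurations with heavy dew contribute 0.041950, so
  P(heavy dew | wet lawn, overnight rain) = 0.041950 / 0.623920 ≈ 0.067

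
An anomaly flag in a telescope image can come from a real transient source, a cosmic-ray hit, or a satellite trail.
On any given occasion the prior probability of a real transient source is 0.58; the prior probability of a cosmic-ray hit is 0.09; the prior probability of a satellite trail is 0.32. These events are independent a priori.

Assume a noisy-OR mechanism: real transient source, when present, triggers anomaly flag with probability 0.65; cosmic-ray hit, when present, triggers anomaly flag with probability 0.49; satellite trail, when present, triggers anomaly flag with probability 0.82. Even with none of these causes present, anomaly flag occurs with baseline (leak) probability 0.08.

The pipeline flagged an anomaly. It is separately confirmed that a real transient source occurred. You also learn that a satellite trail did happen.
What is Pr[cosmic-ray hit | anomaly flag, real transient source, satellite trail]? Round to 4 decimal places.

Under noisy-OR, P(anomaly flag | causes) = 1 − (1−0.08)·∏(1−qᵢ) over the active causes.
P(anomaly flag | real transient source, satellite trail) = 0.94204*0.91 + 0.97044*0.09 = 0.857256 + 0.087340 = 0.944596
The cosmic-ray hit-present share is 0.97044*0.09 = 0.087340.
So P(cosmic-ray hit | anomaly flag, real transient source, satellite trail) = 0.087340/0.944596 ≈ 0.0925.

Pr[cosmic-ray hit | anomaly flag, real transient source, satellite trail] ≈ 0.0925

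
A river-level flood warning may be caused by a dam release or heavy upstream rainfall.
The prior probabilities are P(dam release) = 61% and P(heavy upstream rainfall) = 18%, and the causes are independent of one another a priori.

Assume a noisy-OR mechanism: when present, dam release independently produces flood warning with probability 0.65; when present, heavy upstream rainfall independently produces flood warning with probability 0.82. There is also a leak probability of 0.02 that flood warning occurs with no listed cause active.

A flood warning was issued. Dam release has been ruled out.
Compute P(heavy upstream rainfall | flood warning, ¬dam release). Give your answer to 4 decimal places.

P(heavy upstream rainfall | flood warning, ¬dam release) ≈ 0.9004

Under noisy-OR, P(flood warning | causes) = 1 − (1−0.02)·∏(1−qᵢ) over the active causes.
By total probability over both values of heavy upstream rainfall:
  P(flood warning | ¬dam release) = 0.02*0.82 + 0.8236*0.18
        = 0.016400 + 0.148248 = 0.164648
Configurations with heavy upstream rainfall contribute 0.148248, so
  P(heavy upstream rainfall | flood warning, ¬dam release) = 0.148248 / 0.164648 ≈ 0.9004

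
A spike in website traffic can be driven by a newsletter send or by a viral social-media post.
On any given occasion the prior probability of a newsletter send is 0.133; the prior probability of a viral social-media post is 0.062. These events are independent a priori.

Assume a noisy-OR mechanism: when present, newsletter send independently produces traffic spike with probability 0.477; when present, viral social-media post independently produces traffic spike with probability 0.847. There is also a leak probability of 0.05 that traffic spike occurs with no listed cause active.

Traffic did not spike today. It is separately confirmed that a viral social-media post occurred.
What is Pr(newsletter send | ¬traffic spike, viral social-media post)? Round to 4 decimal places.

Under noisy-OR, P(traffic spike | causes) = 1 − (1−0.05)·∏(1−qᵢ) over the active causes.
P(¬traffic spike | viral social-media post) = 0.14535×0.867 + 0.076018×0.133 = 0.126018 + 0.010110 = 0.136128
Of this, 0.010110 comes from 0.076018×0.133 (the newsletter send=true cases).
Hence the posterior is 0.010110/0.136128 ≈ 0.0743.

Pr(newsletter send | ¬traffic spike, viral social-media post) ≈ 0.0743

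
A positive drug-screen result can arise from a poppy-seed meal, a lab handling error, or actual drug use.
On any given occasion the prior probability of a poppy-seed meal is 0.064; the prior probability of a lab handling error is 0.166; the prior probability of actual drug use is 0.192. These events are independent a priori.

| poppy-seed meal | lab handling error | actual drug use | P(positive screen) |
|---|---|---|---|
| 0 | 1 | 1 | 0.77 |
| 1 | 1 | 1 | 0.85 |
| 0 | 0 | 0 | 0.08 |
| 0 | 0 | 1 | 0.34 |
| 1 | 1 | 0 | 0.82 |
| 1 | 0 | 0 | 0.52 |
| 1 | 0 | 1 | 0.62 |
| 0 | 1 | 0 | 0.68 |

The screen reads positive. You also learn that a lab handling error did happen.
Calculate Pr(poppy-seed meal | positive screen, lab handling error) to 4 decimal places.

Pr(poppy-seed meal | positive screen, lab handling error) ≈ 0.0749

Numerator (weight on configurations with poppy-seed meal): 0.042404 + 0.010445 = 0.052849
Denominator P(positive screen | lab handling error): 0.68·0.936·0.808 + 0.77·0.936·0.192 + 0.82·0.064·0.808 + 0.85·0.064·0.192 = 0.705503
P(poppy-seed meal | positive screen, lab handling error) = 0.052849/0.705503 ≈ 0.0749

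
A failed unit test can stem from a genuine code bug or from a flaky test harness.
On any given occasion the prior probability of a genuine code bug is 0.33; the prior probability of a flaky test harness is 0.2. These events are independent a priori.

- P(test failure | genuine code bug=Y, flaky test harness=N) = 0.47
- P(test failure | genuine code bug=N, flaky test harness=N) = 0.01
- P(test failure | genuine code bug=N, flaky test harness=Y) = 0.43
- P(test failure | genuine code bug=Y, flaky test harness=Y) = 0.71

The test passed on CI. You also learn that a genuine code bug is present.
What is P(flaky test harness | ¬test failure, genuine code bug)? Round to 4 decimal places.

P(flaky test harness | ¬test failure, genuine code bug) ≈ 0.1203

Numerator (weight on configurations with flaky test harness): 0.29*0.2 = 0.058000
Normalizer over all consistent configurations: 0.53*0.8 + 0.29*0.2 = 0.482000
P(flaky test harness | ¬test failure, genuine code bug) = 0.058000/0.482000 ≈ 0.1203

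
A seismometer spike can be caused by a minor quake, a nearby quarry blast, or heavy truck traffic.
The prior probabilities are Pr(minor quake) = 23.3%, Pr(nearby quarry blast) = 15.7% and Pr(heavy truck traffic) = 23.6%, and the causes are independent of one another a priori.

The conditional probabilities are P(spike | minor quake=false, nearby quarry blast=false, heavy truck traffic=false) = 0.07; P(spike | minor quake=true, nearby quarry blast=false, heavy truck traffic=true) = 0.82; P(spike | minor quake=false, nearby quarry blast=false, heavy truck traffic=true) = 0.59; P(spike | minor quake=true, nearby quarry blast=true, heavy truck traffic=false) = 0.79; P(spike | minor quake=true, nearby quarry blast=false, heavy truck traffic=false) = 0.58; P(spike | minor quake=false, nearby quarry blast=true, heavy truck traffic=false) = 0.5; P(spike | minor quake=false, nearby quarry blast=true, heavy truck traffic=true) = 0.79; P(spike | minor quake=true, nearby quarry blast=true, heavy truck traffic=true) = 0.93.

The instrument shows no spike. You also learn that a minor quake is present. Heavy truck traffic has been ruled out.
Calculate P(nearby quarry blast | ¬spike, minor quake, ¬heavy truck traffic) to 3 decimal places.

P(nearby quarry blast | ¬spike, minor quake, ¬heavy truck traffic) ≈ 0.085

For the numerator, keep only nearby quarry blast=true terms: 0.21×0.157 = 0.032970
The normalizing constant is 0.42×0.843 + 0.21×0.157 = 0.387030
P(nearby quarry blast | ¬spike, minor quake, ¬heavy truck traffic) = 0.032970/0.387030 ≈ 0.085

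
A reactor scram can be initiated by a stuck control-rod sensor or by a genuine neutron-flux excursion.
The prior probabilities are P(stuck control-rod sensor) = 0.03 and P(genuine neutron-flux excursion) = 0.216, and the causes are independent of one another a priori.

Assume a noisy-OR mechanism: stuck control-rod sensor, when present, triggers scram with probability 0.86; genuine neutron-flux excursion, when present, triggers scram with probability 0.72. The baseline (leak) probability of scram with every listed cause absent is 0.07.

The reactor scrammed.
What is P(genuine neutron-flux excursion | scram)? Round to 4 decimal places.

Under noisy-OR, P(scram | causes) = 1 − (1−0.07)·∏(1−qᵢ) over the active causes.
Sum P(scram|·) weighted by the priors over the 4 (stuck control-rod sensor, genuine neutron-flux excursion) configurations:
  P(scram) = 0.07·0.97·0.784 + 0.7396·0.97·0.216 + 0.8698·0.03·0.784 + 0.963544·0.03·0.216
        = 0.053234 + 0.154961 + 0.020458 + 0.006244 = 0.234897
Keeping only the genuine neutron-flux excursion-present terms gives 0.161205, so
  P(genuine neutron-flux excursion | scram) = 0.161205 / 0.234897 ≈ 0.6863

P(genuine neutron-flux excursion | scram) ≈ 0.6863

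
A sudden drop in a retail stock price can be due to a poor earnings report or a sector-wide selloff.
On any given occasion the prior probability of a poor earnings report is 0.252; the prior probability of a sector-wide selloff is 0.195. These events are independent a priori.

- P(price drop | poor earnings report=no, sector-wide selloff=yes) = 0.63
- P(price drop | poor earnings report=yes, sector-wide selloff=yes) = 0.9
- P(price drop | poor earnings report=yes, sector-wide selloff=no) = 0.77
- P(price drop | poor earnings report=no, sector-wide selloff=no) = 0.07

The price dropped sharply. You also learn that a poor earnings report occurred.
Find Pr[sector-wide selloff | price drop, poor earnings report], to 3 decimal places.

P(price drop | poor earnings report) = 0.77*0.805 + 0.9*0.195 = 0.619850 + 0.175500 = 0.795350
Restricting to configurations with sector-wide selloff present: 0.9*0.195 = 0.175500.
P(sector-wide selloff | price drop, poor earnings report) = 0.175500 / 0.795350 ≈ 0.221

Pr[sector-wide selloff | price drop, poor earnings report] ≈ 0.221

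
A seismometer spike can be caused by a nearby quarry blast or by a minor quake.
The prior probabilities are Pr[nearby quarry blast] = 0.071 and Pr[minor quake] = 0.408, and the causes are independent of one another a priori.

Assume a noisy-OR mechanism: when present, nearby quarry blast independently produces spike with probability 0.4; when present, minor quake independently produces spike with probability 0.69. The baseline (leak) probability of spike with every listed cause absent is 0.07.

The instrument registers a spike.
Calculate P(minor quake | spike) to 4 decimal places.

Under noisy-OR, P(spike | causes) = 1 − (1−0.07)·∏(1−qᵢ) over the active causes.
For the numerator, keep only minor quake=true terms: 0.269757 + 0.023957 = 0.293714
Denominator P(spike): 0.07*0.929*0.592 + 0.7117*0.929*0.408 + 0.442*0.071*0.592 + 0.82702*0.071*0.408 = 0.350790
P(minor quake | spike) = 0.293714/0.350790 ≈ 0.8373

P(minor quake | spike) ≈ 0.8373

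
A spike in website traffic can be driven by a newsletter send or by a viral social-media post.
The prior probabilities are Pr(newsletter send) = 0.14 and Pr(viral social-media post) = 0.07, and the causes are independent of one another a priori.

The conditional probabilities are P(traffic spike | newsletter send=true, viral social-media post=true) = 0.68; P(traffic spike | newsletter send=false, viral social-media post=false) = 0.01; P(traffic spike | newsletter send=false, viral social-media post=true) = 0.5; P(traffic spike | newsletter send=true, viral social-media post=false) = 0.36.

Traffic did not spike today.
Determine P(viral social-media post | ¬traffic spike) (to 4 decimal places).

Sum P(¬traffic spike|·) weighted by the priors over the 4 (newsletter send, viral social-media post) configurations:
  P(¬traffic spike) = 0.99*0.86*0.93 + 0.5*0.86*0.07 + 0.64*0.14*0.93 + 0.32*0.14*0.07
        = 0.791802 + 0.030100 + 0.083328 + 0.003136 = 0.908366
Keeping only the viral social-media post-present terms gives 0.033236, so
  P(viral social-media post | ¬traffic spike) = 0.033236 / 0.908366 ≈ 0.0366

P(viral social-media post | ¬traffic spike) ≈ 0.0366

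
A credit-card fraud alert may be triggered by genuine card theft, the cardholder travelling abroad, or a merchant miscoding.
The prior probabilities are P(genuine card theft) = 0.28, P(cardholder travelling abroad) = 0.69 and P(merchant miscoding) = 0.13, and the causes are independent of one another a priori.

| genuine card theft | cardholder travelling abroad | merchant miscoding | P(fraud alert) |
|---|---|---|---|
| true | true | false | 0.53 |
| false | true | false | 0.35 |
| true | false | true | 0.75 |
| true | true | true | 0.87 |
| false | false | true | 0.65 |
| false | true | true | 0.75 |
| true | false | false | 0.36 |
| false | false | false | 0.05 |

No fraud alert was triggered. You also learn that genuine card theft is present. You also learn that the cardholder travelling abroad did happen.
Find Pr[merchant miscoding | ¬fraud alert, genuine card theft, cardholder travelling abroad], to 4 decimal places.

Pr[merchant miscoding | ¬fraud alert, genuine card theft, cardholder travelling abroad] ≈ 0.0397

Enumerate both values of merchant miscoding and weight by the priors:
  P(¬fraud alert | genuine card theft, cardholder travelling abroad) = 0.47*0.87 + 0.13*0.13
        = 0.408900 + 0.016900 = 0.425800
Configurations with merchant miscoding contribute 0.016900, so
  P(merchant miscoding | ¬fraud alert, genuine card theft, cardholder travelling abroad) = 0.016900 / 0.425800 ≈ 0.0397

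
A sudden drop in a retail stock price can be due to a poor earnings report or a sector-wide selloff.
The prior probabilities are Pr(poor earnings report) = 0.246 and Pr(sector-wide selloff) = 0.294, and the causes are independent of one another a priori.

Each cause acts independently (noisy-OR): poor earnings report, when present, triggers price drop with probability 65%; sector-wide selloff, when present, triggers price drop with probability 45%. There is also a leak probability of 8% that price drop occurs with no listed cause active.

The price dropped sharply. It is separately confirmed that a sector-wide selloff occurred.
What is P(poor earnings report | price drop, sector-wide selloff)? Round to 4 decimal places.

Under noisy-OR, P(price drop | causes) = 1 − (1−0.08)·∏(1−qᵢ) over the active causes.
Sum P(price drop|·) weighted by the priors over both values of poor earnings report:
  P(price drop | sector-wide selloff) = 0.494×0.754 + 0.8229×0.246
        = 0.372476 + 0.202433 = 0.574909
The terms with poor earnings report present sum to 0.202433, so
  P(poor earnings report | price drop, sector-wide selloff) = 0.202433 / 0.574909 ≈ 0.3521

P(poor earnings report | price drop, sector-wide selloff) ≈ 0.3521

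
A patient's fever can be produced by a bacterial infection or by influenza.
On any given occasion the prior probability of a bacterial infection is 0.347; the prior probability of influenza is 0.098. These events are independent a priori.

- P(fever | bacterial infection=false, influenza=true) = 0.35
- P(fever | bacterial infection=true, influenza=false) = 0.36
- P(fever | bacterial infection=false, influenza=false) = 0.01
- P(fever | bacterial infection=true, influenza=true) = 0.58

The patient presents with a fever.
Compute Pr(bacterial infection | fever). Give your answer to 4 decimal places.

Pr(bacterial infection | fever) ≈ 0.8240

P(fever) = 0.01·0.653·0.902 + 0.35·0.653·0.098 + 0.36·0.347·0.902 + 0.58·0.347·0.098 = 0.005890 + 0.022398 + 0.112678 + 0.019723 = 0.160689
Restricting to configurations with bacterial infection present: 0.112678 + 0.019723 = 0.132401.
Hence the posterior is 0.132401/0.160689 ≈ 0.8240.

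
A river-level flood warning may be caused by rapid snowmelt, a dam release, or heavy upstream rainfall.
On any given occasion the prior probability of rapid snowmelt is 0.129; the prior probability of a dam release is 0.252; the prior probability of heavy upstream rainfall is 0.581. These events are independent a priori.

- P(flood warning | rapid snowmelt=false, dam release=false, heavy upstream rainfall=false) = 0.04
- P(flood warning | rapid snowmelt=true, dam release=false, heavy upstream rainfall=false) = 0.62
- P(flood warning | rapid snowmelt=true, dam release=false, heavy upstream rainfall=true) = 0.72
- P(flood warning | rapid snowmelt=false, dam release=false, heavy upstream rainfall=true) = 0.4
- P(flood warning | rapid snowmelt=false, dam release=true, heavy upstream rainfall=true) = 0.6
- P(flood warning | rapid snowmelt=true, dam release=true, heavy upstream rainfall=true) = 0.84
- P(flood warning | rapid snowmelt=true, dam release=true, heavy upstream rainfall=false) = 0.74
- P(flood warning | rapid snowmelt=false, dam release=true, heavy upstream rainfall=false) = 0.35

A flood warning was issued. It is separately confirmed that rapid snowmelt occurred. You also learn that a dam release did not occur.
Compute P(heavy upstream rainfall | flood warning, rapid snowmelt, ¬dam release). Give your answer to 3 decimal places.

Enumerate both values of heavy upstream rainfall and weight by the priors:
  P(flood warning | rapid snowmelt, ¬dam release) = 0.62*0.419 + 0.72*0.581
        = 0.259780 + 0.418320 = 0.678100
The terms with heavy upstream rainfall present sum to 0.418320, so
  P(heavy upstream rainfall | flood warning, rapid snowmelt, ¬dam release) = 0.418320 / 0.678100 ≈ 0.617

P(heavy upstream rainfall | flood warning, rapid snowmelt, ¬dam release) ≈ 0.617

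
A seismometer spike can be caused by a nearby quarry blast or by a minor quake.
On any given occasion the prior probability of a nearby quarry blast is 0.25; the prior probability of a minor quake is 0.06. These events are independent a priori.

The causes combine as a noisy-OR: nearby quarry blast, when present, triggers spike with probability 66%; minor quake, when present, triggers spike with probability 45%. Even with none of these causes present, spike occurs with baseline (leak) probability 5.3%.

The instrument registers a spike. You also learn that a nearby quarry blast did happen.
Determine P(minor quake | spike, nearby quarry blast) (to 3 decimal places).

Under noisy-OR, P(spike | causes) = 1 − (1−0.053)·∏(1−qᵢ) over the active causes.
P(spike | nearby quarry blast) = 0.67802*0.94 + 0.822911*0.06 = 0.637339 + 0.049375 = 0.686714
Of this, 0.049375 comes from 0.822911*0.06 (the minor quake=true cases).
So P(minor quake | spike, nearby quarry blast) = 0.049375/0.686714 ≈ 0.072.

P(minor quake | spike, nearby quarry blast) ≈ 0.072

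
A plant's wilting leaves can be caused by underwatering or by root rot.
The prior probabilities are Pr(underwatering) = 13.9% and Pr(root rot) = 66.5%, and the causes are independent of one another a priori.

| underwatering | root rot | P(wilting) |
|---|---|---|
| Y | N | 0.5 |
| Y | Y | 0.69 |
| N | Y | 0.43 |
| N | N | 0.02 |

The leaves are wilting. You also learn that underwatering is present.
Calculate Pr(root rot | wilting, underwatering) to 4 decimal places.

P(wilting | underwatering) = 0.5*0.335 + 0.69*0.665 = 0.167500 + 0.458850 = 0.626350
The root rot-present share is 0.69*0.665 = 0.458850.
P(root rot | wilting, underwatering) = 0.458850 / 0.626350 ≈ 0.7326

Pr(root rot | wilting, underwatering) ≈ 0.7326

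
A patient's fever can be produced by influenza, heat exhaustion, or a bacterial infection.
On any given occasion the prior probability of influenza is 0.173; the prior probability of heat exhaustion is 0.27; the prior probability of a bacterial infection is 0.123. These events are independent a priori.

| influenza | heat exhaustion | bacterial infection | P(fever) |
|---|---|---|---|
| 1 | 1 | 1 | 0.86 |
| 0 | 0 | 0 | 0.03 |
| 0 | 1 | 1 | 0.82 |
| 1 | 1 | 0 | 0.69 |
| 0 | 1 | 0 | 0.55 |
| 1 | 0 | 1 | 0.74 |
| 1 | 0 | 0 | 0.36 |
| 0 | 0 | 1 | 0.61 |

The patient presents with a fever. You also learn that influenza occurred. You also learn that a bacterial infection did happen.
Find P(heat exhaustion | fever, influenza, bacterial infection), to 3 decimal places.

For the numerator, keep only heat exhaustion=true terms: 0.86·0.27 = 0.232200
Denominator P(fever | influenza, bacterial infection): 0.74·0.73 + 0.86·0.27 = 0.772400
P(heat exhaustion | fever, influenza, bacterial infection) = 0.232200/0.772400 ≈ 0.301

P(heat exhaustion | fever, influenza, bacterial infection) ≈ 0.301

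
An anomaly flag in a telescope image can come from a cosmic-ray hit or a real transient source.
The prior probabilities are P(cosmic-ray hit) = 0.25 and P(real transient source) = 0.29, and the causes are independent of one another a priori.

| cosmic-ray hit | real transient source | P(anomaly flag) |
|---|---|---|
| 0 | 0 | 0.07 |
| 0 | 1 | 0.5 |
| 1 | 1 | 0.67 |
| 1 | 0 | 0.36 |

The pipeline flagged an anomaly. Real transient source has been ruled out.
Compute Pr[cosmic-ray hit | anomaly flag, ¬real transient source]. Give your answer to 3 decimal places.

Enumerate both values of cosmic-ray hit and weight by the priors:
  P(anomaly flag | ¬real transient source) = 0.07·0.75 + 0.36·0.25
        = 0.052500 + 0.090000 = 0.142500
Keeping only the cosmic-ray hit-present terms gives 0.090000, so
  P(cosmic-ray hit | anomaly flag, ¬real transient source) = 0.090000 / 0.142500 ≈ 0.632

Pr[cosmic-ray hit | anomaly flag, ¬real transient source] ≈ 0.632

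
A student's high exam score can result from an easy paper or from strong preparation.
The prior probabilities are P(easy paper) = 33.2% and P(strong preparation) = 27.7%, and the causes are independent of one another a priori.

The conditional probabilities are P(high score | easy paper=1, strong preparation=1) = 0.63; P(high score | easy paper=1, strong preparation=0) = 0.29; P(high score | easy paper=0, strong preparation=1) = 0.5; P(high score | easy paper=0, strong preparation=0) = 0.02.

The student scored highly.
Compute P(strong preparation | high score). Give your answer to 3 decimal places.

P(strong preparation | high score) ≈ 0.655

P(high score) = 0.02*0.668*0.723 + 0.5*0.668*0.277 + 0.29*0.332*0.723 + 0.63*0.332*0.277 = 0.009659 + 0.092518 + 0.069610 + 0.057937 = 0.229724
The strong preparation-present share is 0.092518 + 0.057937 = 0.150455.
So P(strong preparation | high score) = 0.150455/0.229724 ≈ 0.655.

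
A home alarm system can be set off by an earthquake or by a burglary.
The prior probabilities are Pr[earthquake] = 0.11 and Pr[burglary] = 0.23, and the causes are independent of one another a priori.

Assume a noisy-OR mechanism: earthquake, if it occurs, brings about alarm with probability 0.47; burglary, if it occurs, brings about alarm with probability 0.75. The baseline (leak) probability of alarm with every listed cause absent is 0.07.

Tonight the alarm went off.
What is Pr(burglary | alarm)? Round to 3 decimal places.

Under noisy-OR, P(alarm | causes) = 1 − (1−0.07)·∏(1−qᵢ) over the active causes.
By total probability over the 4 (earthquake, burglary) configurations:
  P(alarm) = 0.07·0.89·0.77 + 0.7675·0.89·0.23 + 0.5071·0.11·0.77 + 0.876775·0.11·0.23
        = 0.047971 + 0.157107 + 0.042951 + 0.022182 = 0.270211
Keeping only the burglary-present terms gives 0.179289, so
  P(burglary | alarm) = 0.179289 / 0.270211 ≈ 0.664

Pr(burglary | alarm) ≈ 0.664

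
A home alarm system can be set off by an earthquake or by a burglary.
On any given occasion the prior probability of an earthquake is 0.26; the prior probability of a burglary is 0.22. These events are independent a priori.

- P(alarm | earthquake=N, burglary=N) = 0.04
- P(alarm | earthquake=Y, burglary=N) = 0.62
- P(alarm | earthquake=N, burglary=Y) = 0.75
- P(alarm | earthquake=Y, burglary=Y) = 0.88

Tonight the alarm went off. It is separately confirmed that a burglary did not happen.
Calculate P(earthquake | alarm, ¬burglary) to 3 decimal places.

Sum P(alarm|·) weighted by the priors over both values of earthquake:
  P(alarm | ¬burglary) = 0.04*0.74 + 0.62*0.26
        = 0.029600 + 0.161200 = 0.190800
Keeping only the earthquake-present terms gives 0.161200, so
  P(earthquake | alarm, ¬burglary) = 0.161200 / 0.190800 ≈ 0.845

P(earthquake | alarm, ¬burglary) ≈ 0.845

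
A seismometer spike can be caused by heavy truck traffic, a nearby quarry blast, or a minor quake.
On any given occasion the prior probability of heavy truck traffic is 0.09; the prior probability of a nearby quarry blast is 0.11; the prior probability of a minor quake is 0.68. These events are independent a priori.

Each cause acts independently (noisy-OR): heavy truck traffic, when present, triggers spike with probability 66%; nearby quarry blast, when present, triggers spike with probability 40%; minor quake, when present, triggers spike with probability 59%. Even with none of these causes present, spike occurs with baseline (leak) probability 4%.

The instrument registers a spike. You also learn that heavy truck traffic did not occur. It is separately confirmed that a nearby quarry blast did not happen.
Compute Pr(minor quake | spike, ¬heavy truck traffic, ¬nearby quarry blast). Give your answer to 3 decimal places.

Pr(minor quake | spike, ¬heavy truck traffic, ¬nearby quarry blast) ≈ 0.970

Under noisy-OR, P(spike | causes) = 1 − (1−0.04)·∏(1−qᵢ) over the active causes.
P(spike | ¬heavy truck traffic, ¬nearby quarry blast) = 0.04×0.32 + 0.6064×0.68 = 0.012800 + 0.412352 = 0.425152
The minor quake-present share is 0.6064×0.68 = 0.412352.
P(minor quake | spike, ¬heavy truck traffic, ¬nearby quarry blast) = 0.412352 / 0.425152 ≈ 0.970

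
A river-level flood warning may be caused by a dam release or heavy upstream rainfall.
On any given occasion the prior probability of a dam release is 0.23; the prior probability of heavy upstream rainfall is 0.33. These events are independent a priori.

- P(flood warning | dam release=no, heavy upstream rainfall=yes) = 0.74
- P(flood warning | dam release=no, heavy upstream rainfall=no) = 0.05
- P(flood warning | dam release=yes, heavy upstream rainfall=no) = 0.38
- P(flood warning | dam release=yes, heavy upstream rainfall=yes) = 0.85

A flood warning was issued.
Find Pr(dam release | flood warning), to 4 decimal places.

P(flood warning) = 0.05·0.77·0.67 + 0.74·0.77·0.33 + 0.38·0.23·0.67 + 0.85·0.23·0.33 = 0.025795 + 0.188034 + 0.058558 + 0.064515 = 0.336902
Of this, 0.123073 comes from 0.058558 + 0.064515 (the dam release=true cases).
Hence the posterior is 0.123073/0.336902 ≈ 0.3653.

Pr(dam release | flood warning) ≈ 0.3653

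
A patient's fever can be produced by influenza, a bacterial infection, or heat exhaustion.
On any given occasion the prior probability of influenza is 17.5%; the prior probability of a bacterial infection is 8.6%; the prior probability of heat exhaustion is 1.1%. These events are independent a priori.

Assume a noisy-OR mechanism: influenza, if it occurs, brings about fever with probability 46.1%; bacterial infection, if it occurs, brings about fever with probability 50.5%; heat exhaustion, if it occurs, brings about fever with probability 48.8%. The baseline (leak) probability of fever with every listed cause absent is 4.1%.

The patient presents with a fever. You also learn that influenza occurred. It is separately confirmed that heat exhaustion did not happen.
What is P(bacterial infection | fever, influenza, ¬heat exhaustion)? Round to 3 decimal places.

P(bacterial infection | fever, influenza, ¬heat exhaustion) ≈ 0.127

Under noisy-OR, P(fever | causes) = 1 − (1−0.041)·∏(1−qᵢ) over the active causes.
P(fever | influenza, ¬heat exhaustion) = 0.483099*0.914 + 0.744134*0.086 = 0.441552 + 0.063996 = 0.505548
Of this, 0.063996 comes from 0.744134*0.086 (the bacterial infection=true cases).
So P(bacterial infection | fever, influenza, ¬heat exhaustion) = 0.063996/0.505548 ≈ 0.127.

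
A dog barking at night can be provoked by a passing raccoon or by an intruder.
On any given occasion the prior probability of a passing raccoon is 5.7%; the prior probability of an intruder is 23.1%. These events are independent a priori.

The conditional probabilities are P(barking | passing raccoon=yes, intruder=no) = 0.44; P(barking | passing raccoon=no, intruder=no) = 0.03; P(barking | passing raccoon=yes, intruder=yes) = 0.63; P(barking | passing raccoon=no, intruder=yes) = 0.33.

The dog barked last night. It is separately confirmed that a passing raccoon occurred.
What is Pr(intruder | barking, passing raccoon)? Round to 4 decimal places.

By total probability over both values of intruder:
  P(barking | passing raccoon) = 0.44·0.769 + 0.63·0.231
        = 0.338360 + 0.145530 = 0.483890
The terms with intruder present sum to 0.145530, so
  P(intruder | barking, passing raccoon) = 0.145530 / 0.483890 ≈ 0.3008

Pr(intruder | barking, passing raccoon) ≈ 0.3008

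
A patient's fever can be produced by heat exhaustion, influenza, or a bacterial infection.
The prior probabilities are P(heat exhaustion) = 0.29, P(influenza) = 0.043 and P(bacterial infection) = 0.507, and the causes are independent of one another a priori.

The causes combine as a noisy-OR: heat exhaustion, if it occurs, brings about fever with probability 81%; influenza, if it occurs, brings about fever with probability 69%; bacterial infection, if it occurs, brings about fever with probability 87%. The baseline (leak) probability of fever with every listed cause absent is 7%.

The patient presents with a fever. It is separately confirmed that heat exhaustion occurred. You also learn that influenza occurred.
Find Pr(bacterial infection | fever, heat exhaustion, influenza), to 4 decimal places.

Under noisy-OR, P(fever | causes) = 1 − (1−0.07)·∏(1−qᵢ) over the active causes.
Numerator (weight on configurations with bacterial infection): 0.992879×0.507 = 0.503390
Denominator P(fever | heat exhaustion, influenza): 0.945223×0.493 + 0.992879×0.507 = 0.969385
Posterior = 0.503390 / 0.969385 ≈ 0.5193

Pr(bacterial infection | fever, heat exhaustion, influenza) ≈ 0.5193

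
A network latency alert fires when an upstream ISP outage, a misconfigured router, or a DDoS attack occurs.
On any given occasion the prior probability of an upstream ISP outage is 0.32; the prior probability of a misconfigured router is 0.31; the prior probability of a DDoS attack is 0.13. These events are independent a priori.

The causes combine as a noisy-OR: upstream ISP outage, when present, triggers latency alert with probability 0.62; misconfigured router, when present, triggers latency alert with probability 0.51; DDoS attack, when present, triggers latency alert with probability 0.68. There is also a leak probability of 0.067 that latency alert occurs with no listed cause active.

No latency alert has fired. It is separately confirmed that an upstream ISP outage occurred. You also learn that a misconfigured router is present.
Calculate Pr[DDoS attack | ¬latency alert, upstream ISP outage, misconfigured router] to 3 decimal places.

Under noisy-OR, P(latency alert | causes) = 1 − (1−0.067)·∏(1−qᵢ) over the active causes.
Weight on DDoS attack=true, given the evidence: 0.055592·0.13 = 0.007227
The normalizing constant is 0.173725·0.87 + 0.055592·0.13 = 0.158368
Posterior = 0.007227 / 0.158368 ≈ 0.046

Pr[DDoS attack | ¬latency alert, upstream ISP outage, misconfigured router] ≈ 0.046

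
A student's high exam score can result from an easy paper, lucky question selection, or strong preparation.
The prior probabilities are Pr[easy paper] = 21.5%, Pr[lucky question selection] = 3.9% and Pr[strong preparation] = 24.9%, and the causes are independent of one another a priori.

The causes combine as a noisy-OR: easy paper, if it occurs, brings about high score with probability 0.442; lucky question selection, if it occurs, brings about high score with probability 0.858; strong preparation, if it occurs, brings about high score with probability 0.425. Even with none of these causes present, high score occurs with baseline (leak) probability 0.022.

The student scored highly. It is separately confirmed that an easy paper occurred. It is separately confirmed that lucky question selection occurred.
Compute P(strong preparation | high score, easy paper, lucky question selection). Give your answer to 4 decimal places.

Under noisy-OR, P(high score | causes) = 1 − (1−0.022)·∏(1−qᵢ) over the active causes.
P(high score | easy paper, lucky question selection) = 0.922507×0.751 + 0.955442×0.249 = 0.692803 + 0.237905 = 0.930708
Of this, 0.237905 comes from 0.955442×0.249 (the strong preparation=true cases).
P(strong preparation | high score, easy paper, lucky question selection) = 0.237905 / 0.930708 ≈ 0.2556

P(strong preparation | high score, easy paper, lucky question selection) ≈ 0.2556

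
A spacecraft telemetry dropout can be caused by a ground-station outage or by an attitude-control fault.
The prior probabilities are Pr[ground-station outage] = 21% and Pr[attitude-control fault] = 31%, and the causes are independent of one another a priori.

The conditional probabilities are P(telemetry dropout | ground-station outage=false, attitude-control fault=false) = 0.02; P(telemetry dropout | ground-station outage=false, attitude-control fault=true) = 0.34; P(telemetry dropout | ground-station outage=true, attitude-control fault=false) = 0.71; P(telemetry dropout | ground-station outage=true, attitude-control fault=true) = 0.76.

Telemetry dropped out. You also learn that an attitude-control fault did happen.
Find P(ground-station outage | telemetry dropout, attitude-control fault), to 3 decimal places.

P(ground-station outage | telemetry dropout, attitude-control fault) ≈ 0.373

Enumerate both values of ground-station outage and weight by the priors:
  P(telemetry dropout | attitude-control fault) = 0.34×0.79 + 0.76×0.21
        = 0.268600 + 0.159600 = 0.428200
The terms with ground-station outage present sum to 0.159600, so
  P(ground-station outage | telemetry dropout, attitude-control fault) = 0.159600 / 0.428200 ≈ 0.373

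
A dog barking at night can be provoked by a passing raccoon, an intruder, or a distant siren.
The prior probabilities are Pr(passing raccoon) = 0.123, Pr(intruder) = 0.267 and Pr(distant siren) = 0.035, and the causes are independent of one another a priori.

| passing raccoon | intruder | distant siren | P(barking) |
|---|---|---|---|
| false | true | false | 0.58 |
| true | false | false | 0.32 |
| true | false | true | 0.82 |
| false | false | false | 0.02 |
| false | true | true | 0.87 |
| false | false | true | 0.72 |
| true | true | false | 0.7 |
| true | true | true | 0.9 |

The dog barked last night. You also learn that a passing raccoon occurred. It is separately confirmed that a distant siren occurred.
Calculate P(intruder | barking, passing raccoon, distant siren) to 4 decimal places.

P(intruder | barking, passing raccoon, distant siren) ≈ 0.2856

Numerator (weight on configurations with intruder): 0.9×0.267 = 0.240300
The normalizing constant is 0.82×0.733 + 0.9×0.267 = 0.841360
Posterior = 0.240300 / 0.841360 ≈ 0.2856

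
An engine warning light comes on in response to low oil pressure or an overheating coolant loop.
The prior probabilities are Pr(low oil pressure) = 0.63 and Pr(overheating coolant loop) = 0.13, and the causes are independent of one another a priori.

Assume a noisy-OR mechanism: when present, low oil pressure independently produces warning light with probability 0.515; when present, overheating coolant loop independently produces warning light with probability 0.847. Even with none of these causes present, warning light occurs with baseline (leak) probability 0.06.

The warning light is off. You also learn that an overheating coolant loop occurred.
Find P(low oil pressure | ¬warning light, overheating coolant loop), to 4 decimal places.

Under noisy-OR, P(warning light | causes) = 1 − (1−0.06)·∏(1−qᵢ) over the active causes.
P(¬warning light | overheating coolant loop) = 0.14382*0.37 + 0.069753*0.63 = 0.053213 + 0.043944 = 0.097157
The low oil pressure-present share is 0.069753*0.63 = 0.043944.
Hence the posterior is 0.043944/0.097157 ≈ 0.4523.

P(low oil pressure | ¬warning light, overheating coolant loop) ≈ 0.4523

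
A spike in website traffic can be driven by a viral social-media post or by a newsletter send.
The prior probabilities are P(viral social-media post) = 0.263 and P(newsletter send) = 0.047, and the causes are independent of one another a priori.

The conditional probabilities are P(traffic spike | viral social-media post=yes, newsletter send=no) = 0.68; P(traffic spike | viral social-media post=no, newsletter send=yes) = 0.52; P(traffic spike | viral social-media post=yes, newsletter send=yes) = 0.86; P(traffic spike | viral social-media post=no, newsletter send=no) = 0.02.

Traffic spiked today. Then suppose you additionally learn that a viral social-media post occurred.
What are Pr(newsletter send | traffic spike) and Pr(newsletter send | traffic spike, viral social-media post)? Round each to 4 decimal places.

Pr(newsletter send | traffic spike) ≈ 0.1344; Pr(newsletter send | traffic spike, viral social-media post) ≈ 0.0587

By total probability over the 4 (viral social-media post, newsletter send) configurations:
  P(traffic spike) = 0.02*0.737*0.953 + 0.52*0.737*0.047 + 0.68*0.263*0.953 + 0.86*0.263*0.047
        = 0.014047 + 0.018012 + 0.170435 + 0.010630 = 0.213124
The terms with newsletter send present sum to 0.028642, so
  P(newsletter send | traffic spike) = 0.028642 / 0.213124 ≈ 0.1344

With the extra evidence:
Sum P(traffic spike|·) weighted by the priors over both values of newsletter send:
  P(traffic spike | viral social-media post) = 0.68*0.953 + 0.86*0.047
        = 0.648040 + 0.040420 = 0.688460
The terms with newsletter send present sum to 0.040420, so
  P(newsletter send | traffic spike, viral social-media post) = 0.040420 / 0.688460 ≈ 0.0587
This is intercausal reasoning (explaining away): once viral social-media post accounts for the traffic spike, newsletter send becomes less likely.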